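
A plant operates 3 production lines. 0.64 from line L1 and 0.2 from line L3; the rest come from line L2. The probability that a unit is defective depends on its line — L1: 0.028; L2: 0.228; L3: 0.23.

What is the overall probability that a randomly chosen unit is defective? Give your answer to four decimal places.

P(L2) = 1 − (0.64 + 0.2) = 0.16.
By the law of total probability,
P(D) = P(D|L1)·P(L1) + P(D|L2)·P(L2) + P(D|L3)·P(L3)
      = 0.028·0.64 + 0.228·0.16 + 0.23·0.2
      = 0.01792 + 0.03648 + 0.046 = 0.1004

0.1004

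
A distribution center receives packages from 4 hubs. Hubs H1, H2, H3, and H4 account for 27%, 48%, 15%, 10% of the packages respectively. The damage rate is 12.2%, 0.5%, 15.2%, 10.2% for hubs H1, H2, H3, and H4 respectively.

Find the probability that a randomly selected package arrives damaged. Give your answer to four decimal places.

P(D) ≈ 0.0683

P(D) = P(D|H1)·P(H1) + P(D|H2)·P(H2) + P(D|H3)·P(H3) + P(D|H4)·P(H4)
      = 0.122·0.27 + 0.005·0.48 + 0.152·0.15 + 0.102·0.1
      = 0.03294 + 0.0024 + 0.0228 + 0.0102 = 0.06834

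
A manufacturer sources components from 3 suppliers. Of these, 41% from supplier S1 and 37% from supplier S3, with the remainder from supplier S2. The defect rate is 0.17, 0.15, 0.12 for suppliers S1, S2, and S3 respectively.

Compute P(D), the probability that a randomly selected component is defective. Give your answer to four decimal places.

P(S2) = 1 − (0.41 + 0.37) = 0.22.
Summing over the partition,
P(D) = P(D|S1)·P(S1) + P(D|S2)·P(S2) + P(D|S3)·P(S3)
      = 0.17·0.41 + 0.15·0.22 + 0.12·0.37
      = 0.0697 + 0.033 + 0.0444 = 0.1471

P(D) ≈ 0.1471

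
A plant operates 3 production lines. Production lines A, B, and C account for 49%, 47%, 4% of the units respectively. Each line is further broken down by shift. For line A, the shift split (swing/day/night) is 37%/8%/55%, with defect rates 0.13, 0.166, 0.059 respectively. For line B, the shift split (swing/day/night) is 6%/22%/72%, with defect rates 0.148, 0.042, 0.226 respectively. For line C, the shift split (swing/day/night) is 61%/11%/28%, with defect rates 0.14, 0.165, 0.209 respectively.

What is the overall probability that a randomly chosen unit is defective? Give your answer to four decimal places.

P(D|A) = 0.37·0.13 + 0.08·0.166 + 0.55·0.059 = 0.0481 + 0.01328 + 0.03245 = 0.09383
P(D|B) = 0.06·0.148 + 0.22·0.042 + 0.72·0.226 = 0.00888 + 0.00924 + 0.16272 = 0.18084
P(D|C) = 0.61·0.14 + 0.11·0.165 + 0.28·0.209 = 0.0854 + 0.01815 + 0.05852 = 0.16207
Then overall,
P(D) = 0.49·0.09383 + 0.47·0.18084 + 0.04·0.16207
      = 0.0459767 + 0.0849948 + 0.0064828 = 0.1374543

P(D) ≈ 0.1375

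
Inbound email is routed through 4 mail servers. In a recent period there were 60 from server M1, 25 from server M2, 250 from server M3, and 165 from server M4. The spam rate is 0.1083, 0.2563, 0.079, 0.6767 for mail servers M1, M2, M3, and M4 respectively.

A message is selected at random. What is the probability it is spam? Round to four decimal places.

0.2886

Total: 60 + 25 + 250 + 165 = 500.
P(M1) = 60/500 = 0.12. P(M2) = 25/500 = 0.05. P(M3) = 250/500 = 0.5. P(M4) = 165/500 = 0.33.
P(S) = P(S|M1)·P(M1) + P(S|M2)·P(M2) + P(S|M3)·P(M3) + P(S|M4)·P(M4)
      = 0.1083·0.12 + 0.2563·0.05 + 0.079·0.5 + 0.6767·0.33
      = 0.012996 + 0.012815 + 0.0395 + 0.223311 = 0.288622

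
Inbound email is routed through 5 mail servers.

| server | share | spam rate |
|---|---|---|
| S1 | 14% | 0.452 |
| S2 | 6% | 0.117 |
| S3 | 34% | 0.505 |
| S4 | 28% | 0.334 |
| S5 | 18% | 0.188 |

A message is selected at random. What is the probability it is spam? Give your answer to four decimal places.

By the law of total probability,
P(S) = P(S|S1)·P(S1) + P(S|S2)·P(S2) + P(S|S3)·P(S3) + P(S|S4)·P(S4) + P(S|S5)·P(S5)
      = 0.452·0.14 + 0.117·0.06 + 0.505·0.34 + 0.334·0.28 + 0.188·0.18
      = 0.06328 + 0.00702 + 0.1717 + 0.09352 + 0.03384 = 0.36936

0.3694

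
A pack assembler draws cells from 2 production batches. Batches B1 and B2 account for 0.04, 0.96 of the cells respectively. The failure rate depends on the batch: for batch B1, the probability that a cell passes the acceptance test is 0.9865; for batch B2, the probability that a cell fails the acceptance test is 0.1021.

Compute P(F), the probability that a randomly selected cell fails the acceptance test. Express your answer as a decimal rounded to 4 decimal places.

P(F|B1) = 1 − 0.9865 = 0.0135.
By the law of total probability,
P(F) = P(F|B1)·P(B1) + P(F|B2)·P(B2)
      = 0.0135·0.04 + 0.1021·0.96
      = 0.00054 + 0.098016 = 0.098556

P(F) ≈ 0.0986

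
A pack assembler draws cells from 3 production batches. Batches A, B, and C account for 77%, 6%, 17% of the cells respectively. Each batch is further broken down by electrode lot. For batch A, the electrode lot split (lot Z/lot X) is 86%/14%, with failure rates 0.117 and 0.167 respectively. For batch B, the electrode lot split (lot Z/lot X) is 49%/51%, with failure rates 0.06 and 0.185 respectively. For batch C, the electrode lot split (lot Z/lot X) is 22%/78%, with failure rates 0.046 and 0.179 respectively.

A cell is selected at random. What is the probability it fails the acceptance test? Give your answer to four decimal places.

P(F|A) = 0.86·0.117 + 0.14·0.167 = 0.10062 + 0.02338 = 0.124
P(F|B) = 0.49·0.06 + 0.51·0.185 = 0.0294 + 0.09435 = 0.12375
P(F|C) = 0.22·0.046 + 0.78·0.179 = 0.01012 + 0.13962 = 0.14974
Then overall,
P(F) = 0.77·0.124 + 0.06·0.12375 + 0.17·0.14974
      = 0.09548 + 0.007425 + 0.0254558 = 0.1283608

P(F) ≈ 0.1284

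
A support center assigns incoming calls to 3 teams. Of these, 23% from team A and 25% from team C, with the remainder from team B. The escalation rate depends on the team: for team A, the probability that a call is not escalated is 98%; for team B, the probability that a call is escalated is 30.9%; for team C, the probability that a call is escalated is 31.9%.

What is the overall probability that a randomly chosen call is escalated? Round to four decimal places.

P(B) = 1 − (0.23 + 0.25) = 0.52.
P(E|A) = 1 − 0.98 = 0.02.
Using total probability over the partition,
P(E) = P(E|A)·P(A) + P(E|B)·P(B) + P(E|C)·P(C)
      = 0.02·0.23 + 0.309·0.52 + 0.319·0.25
      = 0.0046 + 0.16068 + 0.07975 = 0.24503

P(E) ≈ 0.2450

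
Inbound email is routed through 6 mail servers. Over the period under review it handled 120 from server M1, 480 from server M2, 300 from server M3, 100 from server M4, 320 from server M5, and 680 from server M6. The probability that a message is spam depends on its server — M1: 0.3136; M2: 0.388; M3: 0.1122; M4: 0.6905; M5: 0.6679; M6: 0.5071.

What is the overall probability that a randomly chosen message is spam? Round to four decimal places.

Total: 120 + 480 + 300 + 100 + 320 + 680 = 2000.
P(M1) = 120/2000 = 0.06. P(M2) = 480/2000 = 0.24. P(M3) = 300/2000 = 0.15. P(M4) = 100/2000 = 0.05. P(M5) = 320/2000 = 0.16. P(M6) = 680/2000 = 0.34.
P(S) = P(S|M1)·P(M1) + P(S|M2)·P(M2) + P(S|M3)·P(M3) + P(S|M4)·P(M4) + P(S|M5)·P(M5) + P(S|M6)·P(M6)
      = 0.3136·0.06 + 0.388·0.24 + 0.1122·0.15 + 0.6905·0.05 + 0.6679·0.16 + 0.5071·0.34
      = 0.018816 + 0.09312 + 0.01683 + 0.034525 + 0.106864 + 0.172414 = 0.442569

P(S) ≈ 0.4426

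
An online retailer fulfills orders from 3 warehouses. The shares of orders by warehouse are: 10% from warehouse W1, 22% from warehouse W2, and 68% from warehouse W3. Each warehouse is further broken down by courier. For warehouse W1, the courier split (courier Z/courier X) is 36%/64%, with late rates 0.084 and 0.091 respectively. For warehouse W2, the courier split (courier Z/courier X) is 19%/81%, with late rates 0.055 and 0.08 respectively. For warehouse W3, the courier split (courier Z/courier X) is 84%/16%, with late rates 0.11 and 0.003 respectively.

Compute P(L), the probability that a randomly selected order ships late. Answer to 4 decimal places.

P(L) ≈ 0.0886

P(L|W1) = 0.36·0.084 + 0.64·0.091 = 0.03024 + 0.05824 = 0.08848
P(L|W2) = 0.19·0.055 + 0.81·0.08 = 0.01045 + 0.0648 = 0.07525
P(L|W3) = 0.84·0.11 + 0.16·0.003 = 0.0924 + 0.00048 = 0.09288
By total probability over the outer partition,
P(L) = 0.1·0.08848 + 0.22·0.07525 + 0.68·0.09288
      = 0.008848 + 0.016555 + 0.0631584 = 0.0885614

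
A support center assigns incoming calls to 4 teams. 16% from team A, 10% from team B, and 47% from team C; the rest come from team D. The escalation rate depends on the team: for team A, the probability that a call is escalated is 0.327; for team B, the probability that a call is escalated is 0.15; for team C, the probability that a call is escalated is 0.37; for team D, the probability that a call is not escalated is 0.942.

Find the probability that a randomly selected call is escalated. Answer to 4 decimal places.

0.2569

P(D) = 1 − (0.16 + 0.1 + 0.47) = 0.27.
P(E|D) = 1 − 0.942 = 0.058.
P(E) = P(E|A)·P(A) + P(E|B)·P(B) + P(E|C)·P(C) + P(E|D)·P(D)
      = 0.327·0.16 + 0.15·0.1 + 0.37·0.47 + 0.058·0.27
      = 0.05232 + 0.015 + 0.1739 + 0.01566 = 0.25688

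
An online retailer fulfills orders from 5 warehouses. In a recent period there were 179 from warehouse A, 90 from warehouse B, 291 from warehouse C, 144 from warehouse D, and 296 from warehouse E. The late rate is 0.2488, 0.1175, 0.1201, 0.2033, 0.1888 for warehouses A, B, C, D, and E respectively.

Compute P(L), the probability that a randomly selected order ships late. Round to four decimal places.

Total: 179 + 90 + 291 + 144 + 296 = 1000.
P(A) = 179/1000 = 0.179. P(B) = 90/1000 = 0.09. P(C) = 291/1000 = 0.291. P(D) = 144/1000 = 0.144. P(E) = 296/1000 = 0.296.
By the law of total probability,
P(L) = P(L|A)·P(A) + P(L|B)·P(B) + P(L|C)·P(C) + P(L|D)·P(D) + P(L|E)·P(E)
      = 0.2488·0.179 + 0.1175·0.09 + 0.1201·0.291 + 0.2033·0.144 + 0.1888·0.296
      = 0.0445352 + 0.010575 + 0.0349491 + 0.0292752 + 0.0558848 = 0.1752193

0.1752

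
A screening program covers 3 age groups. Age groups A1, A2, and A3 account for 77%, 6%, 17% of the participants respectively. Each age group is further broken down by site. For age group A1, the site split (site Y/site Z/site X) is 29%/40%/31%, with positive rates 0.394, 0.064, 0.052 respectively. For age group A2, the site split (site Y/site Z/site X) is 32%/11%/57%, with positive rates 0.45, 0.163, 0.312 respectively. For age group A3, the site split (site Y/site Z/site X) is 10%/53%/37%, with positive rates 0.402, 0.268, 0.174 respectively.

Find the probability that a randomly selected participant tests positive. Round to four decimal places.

P(T) ≈ 0.1824

P(T|A1) = 0.29·0.394 + 0.4·0.064 + 0.31·0.052 = 0.11426 + 0.0256 + 0.01612 = 0.15598
P(T|A2) = 0.32·0.45 + 0.11·0.163 + 0.57·0.312 = 0.144 + 0.01793 + 0.17784 = 0.33977
P(T|A3) = 0.1·0.402 + 0.53·0.268 + 0.37·0.174 = 0.0402 + 0.14204 + 0.06438 = 0.24662
By total probability over the outer partition,
P(T) = 0.77·0.15598 + 0.06·0.33977 + 0.17·0.24662
      = 0.1201046 + 0.0203862 + 0.0419254 = 0.1824162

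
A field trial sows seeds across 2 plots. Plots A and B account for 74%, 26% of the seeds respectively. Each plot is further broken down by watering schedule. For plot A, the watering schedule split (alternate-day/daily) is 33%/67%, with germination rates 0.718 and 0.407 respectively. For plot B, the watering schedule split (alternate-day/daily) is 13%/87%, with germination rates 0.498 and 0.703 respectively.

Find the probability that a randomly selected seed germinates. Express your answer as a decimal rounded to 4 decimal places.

P(G|A) = 0.33·0.718 + 0.67·0.407 = 0.23694 + 0.27269 = 0.50963
P(G|B) = 0.13·0.498 + 0.87·0.703 = 0.06474 + 0.61161 = 0.67635
By total probability over the outer partition,
P(G) = 0.74·0.50963 + 0.26·0.67635
      = 0.3771262 + 0.175851 = 0.5529772

0.5530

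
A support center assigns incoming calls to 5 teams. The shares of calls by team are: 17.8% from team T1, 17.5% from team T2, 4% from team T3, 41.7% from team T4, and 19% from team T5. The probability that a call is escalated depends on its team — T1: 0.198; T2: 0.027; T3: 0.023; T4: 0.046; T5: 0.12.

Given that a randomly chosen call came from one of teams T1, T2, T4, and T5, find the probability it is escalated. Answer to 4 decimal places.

Let S = {T1, T2, T4, T5}.
P(S) = 0.178 + 0.175 + 0.417 + 0.19 = 0.96.
P(E ∩ S) = 0.198·0.178 + 0.027·0.175 + 0.046·0.417 + 0.12·0.19 = 0.035244 + 0.004725 + 0.019182 + 0.0228 = 0.081951.
P(E | S) = 0.081951 / 0.96 = 0.085366…

0.0854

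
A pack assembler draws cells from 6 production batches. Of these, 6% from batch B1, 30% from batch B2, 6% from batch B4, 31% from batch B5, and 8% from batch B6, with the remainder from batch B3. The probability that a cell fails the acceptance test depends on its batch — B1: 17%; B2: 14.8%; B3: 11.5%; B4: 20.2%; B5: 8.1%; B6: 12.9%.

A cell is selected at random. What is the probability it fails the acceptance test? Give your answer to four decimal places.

0.1240

P(B3) = 1 − (0.06 + 0.3 + 0.06 + 0.31 + 0.08) = 0.19.
Summing over the partition,
P(F) = P(F|B1)·P(B1) + P(F|B2)·P(B2) + P(F|B3)·P(B3) + P(F|B4)·P(B4) + P(F|B5)·P(B5) + P(F|B6)·P(B6)
      = 0.17·0.06 + 0.148·0.3 + 0.115·0.19 + 0.202·0.06 + 0.081·0.31 + 0.129·0.08
      = 0.0102 + 0.0444 + 0.02185 + 0.01212 + 0.02511 + 0.01032 = 0.124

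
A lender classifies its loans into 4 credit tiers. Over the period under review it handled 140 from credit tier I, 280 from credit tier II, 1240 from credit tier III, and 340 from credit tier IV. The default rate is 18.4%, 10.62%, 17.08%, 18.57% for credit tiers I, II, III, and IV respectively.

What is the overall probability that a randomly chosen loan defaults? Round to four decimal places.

P(D) ≈ 0.1652

Total: 140 + 280 + 1240 + 340 = 2000.
P(I) = 140/2000 = 0.07. P(II) = 280/2000 = 0.14. P(III) = 1240/2000 = 0.62. P(IV) = 340/2000 = 0.17.
Summing over the partition,
P(D) = P(D|I)·P(I) + P(D|II)·P(II) + P(D|III)·P(III) + P(D|IV)·P(IV)
      = 0.184·0.07 + 0.1062·0.14 + 0.1708·0.62 + 0.1857·0.17
      = 0.01288 + 0.014868 + 0.105896 + 0.031569 = 0.165213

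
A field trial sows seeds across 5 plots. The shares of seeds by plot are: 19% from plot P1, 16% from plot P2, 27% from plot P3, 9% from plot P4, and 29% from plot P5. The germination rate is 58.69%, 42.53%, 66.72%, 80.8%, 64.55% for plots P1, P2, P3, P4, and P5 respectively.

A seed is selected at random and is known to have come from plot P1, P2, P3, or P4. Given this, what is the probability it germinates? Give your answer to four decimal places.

P(G|S) ≈ 0.6090

Let S = {P1, P2, P3, P4}.
P(S) = 0.19 + 0.16 + 0.27 + 0.09 = 0.71.
P(G ∩ S) = 0.5869·0.19 + 0.4253·0.16 + 0.6672·0.27 + 0.808·0.09 = 0.111511 + 0.068048 + 0.180144 + 0.07272 = 0.432423.
P(G | S) = 0.432423 / 0.71 = 0.609046…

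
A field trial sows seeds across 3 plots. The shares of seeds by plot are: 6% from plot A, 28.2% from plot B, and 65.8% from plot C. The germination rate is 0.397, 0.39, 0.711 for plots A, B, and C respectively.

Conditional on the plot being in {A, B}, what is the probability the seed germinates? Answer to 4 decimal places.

Let S = {A, B}.
P(S) = 0.06 + 0.282 = 0.342.
P(G ∩ S) = 0.397·0.06 + 0.39·0.282 = 0.02382 + 0.10998 = 0.1338.
P(G | S) = 0.1338 / 0.342 = 0.391228…

0.3912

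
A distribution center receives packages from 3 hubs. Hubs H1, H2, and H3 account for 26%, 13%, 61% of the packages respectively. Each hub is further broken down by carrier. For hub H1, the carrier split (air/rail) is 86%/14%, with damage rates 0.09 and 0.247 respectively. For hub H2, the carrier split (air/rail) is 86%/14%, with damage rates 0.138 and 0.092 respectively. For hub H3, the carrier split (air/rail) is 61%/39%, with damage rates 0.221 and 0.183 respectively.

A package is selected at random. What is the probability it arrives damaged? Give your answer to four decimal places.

0.1720

P(D|H1) = 0.86·0.09 + 0.14·0.247 = 0.0774 + 0.03458 = 0.11198
P(D|H2) = 0.86·0.138 + 0.14·0.092 = 0.11868 + 0.01288 = 0.13156
P(D|H3) = 0.61·0.221 + 0.39·0.183 = 0.13481 + 0.07137 = 0.20618
By total probability over the outer partition,
P(D) = 0.26·0.11198 + 0.13·0.13156 + 0.61·0.20618
      = 0.0291148 + 0.0171028 + 0.1257698 = 0.1719874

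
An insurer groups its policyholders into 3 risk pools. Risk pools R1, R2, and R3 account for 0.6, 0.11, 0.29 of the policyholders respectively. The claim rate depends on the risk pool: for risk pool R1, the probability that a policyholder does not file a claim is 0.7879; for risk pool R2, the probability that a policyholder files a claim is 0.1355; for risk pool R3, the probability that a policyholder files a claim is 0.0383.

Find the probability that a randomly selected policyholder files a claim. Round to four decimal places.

P(C|R1) = 1 − 0.7879 = 0.2121.
P(C) = P(C|R1)·P(R1) + P(C|R2)·P(R2) + P(C|R3)·P(R3)
      = 0.2121·0.6 + 0.1355·0.11 + 0.0383·0.29
      = 0.12726 + 0.014905 + 0.011107 = 0.153272

P(C) ≈ 0.1533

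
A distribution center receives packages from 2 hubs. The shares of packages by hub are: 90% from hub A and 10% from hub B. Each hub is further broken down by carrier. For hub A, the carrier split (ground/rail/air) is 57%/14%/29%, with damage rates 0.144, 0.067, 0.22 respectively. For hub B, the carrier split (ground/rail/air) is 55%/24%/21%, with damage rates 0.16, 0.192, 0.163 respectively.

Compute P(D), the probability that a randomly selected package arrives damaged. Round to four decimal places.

P(D) ≈ 0.1566

P(D|A) = 0.57·0.144 + 0.14·0.067 + 0.29·0.22 = 0.08208 + 0.00938 + 0.0638 = 0.15526
P(D|B) = 0.55·0.16 + 0.24·0.192 + 0.21·0.163 = 0.088 + 0.04608 + 0.03423 = 0.16831
By total probability over the outer partition,
P(D) = 0.9·0.15526 + 0.1·0.16831
      = 0.139734 + 0.016831 = 0.156565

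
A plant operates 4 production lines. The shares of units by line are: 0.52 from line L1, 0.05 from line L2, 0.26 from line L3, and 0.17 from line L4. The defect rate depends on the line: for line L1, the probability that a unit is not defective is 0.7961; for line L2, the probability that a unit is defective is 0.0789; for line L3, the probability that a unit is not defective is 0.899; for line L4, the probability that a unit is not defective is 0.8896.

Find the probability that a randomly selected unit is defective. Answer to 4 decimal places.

P(D|L1) = 1 − 0.7961 = 0.2039.
P(D|L3) = 1 − 0.899 = 0.101.
P(D|L4) = 1 − 0.8896 = 0.1104.
Using total probability over the partition,
P(D) = P(D|L1)·P(L1) + P(D|L2)·P(L2) + P(D|L3)·P(L3) + P(D|L4)·P(L4)
      = 0.2039·0.52 + 0.0789·0.05 + 0.101·0.26 + 0.1104·0.17
      = 0.106028 + 0.003945 + 0.02626 + 0.018768 = 0.155001

P(D) ≈ 0.1550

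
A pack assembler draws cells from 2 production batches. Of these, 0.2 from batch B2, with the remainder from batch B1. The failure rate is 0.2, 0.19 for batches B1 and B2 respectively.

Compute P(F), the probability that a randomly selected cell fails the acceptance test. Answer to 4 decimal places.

P(B1) = 1 − (0.2) = 0.8.
P(F) = P(F|B1)·P(B1) + P(F|B2)·P(B2)
      = 0.2·0.8 + 0.19·0.2
      = 0.16 + 0.038 = 0.198

P(F) ≈ 0.1980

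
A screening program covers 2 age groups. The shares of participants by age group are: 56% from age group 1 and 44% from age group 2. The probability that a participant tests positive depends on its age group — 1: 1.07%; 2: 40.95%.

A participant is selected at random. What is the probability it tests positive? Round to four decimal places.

P(T) = P(T|1)·P(1) + P(T|2)·P(2)
      = 0.0107·0.56 + 0.4095·0.44
      = 0.005992 + 0.18018 = 0.186172

0.1862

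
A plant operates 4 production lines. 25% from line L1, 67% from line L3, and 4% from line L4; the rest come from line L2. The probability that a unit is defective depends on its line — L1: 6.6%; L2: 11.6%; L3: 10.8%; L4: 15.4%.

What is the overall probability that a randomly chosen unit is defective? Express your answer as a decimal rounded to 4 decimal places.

P(D) ≈ 0.0997

P(L2) = 1 − (0.25 + 0.67 + 0.04) = 0.04.
Using total probability over the partition,
P(D) = P(D|L1)·P(L1) + P(D|L2)·P(L2) + P(D|L3)·P(L3) + P(D|L4)·P(L4)
      = 0.066·0.25 + 0.116·0.04 + 0.108·0.67 + 0.154·0.04
      = 0.0165 + 0.00464 + 0.07236 + 0.00616 = 0.09966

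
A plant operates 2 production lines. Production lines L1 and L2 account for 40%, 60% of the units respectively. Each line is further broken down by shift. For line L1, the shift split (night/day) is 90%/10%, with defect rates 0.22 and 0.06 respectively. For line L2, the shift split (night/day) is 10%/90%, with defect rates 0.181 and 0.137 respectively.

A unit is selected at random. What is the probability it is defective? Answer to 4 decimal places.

P(D|L1) = 0.9·0.22 + 0.1·0.06 = 0.198 + 0.006 = 0.204
P(D|L2) = 0.1·0.181 + 0.9·0.137 = 0.0181 + 0.1233 = 0.1414
Then overall,
P(D) = 0.4·0.204 + 0.6·0.1414
      = 0.0816 + 0.08484 = 0.16644

P(D) ≈ 0.1664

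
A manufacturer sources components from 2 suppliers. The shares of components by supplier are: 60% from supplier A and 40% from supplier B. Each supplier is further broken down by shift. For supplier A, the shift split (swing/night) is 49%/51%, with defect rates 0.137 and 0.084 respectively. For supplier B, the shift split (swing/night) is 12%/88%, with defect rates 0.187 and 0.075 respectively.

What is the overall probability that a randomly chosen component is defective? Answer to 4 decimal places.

P(D) ≈ 0.1014

P(D|A) = 0.49·0.137 + 0.51·0.084 = 0.06713 + 0.04284 = 0.10997
P(D|B) = 0.12·0.187 + 0.88·0.075 = 0.02244 + 0.066 = 0.08844
By total probability over the outer partition,
P(D) = 0.6·0.10997 + 0.4·0.08844
      = 0.065982 + 0.035376 = 0.101358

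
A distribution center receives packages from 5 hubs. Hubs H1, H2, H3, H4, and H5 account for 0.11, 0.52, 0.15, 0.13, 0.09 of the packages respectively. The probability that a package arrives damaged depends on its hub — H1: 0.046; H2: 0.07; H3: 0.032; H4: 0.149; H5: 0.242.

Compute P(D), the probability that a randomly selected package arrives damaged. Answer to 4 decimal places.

P(D) ≈ 0.0874

P(D) = P(D|H1)·P(H1) + P(D|H2)·P(H2) + P(D|H3)·P(H3) + P(D|H4)·P(H4) + P(D|H5)·P(H5)
      = 0.046·0.11 + 0.07·0.52 + 0.032·0.15 + 0.149·0.13 + 0.242·0.09
      = 0.00506 + 0.0364 + 0.0048 + 0.01937 + 0.02178 = 0.08741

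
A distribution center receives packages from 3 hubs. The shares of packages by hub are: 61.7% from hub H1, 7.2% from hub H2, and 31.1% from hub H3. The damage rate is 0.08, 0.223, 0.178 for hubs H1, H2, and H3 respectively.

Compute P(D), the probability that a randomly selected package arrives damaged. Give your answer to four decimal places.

P(D) = P(D|H1)·P(H1) + P(D|H2)·P(H2) + P(D|H3)·P(H3)
      = 0.08·0.617 + 0.223·0.072 + 0.178·0.311
      = 0.04936 + 0.016056 + 0.055358 = 0.120774

0.1208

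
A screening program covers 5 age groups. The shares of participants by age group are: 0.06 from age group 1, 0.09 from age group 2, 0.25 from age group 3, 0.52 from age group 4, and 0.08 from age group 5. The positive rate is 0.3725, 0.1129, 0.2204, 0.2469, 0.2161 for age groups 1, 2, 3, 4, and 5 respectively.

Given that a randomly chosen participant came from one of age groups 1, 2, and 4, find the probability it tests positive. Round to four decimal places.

P(T|S) ≈ 0.2401

Let S = {1, 2, 4}.
P(S) = 0.06 + 0.09 + 0.52 = 0.67.
P(T ∩ S) = 0.3725·0.06 + 0.1129·0.09 + 0.2469·0.52 = 0.02235 + 0.010161 + 0.128388 = 0.160899.
P(T | S) = 0.160899 / 0.67 = 0.240148…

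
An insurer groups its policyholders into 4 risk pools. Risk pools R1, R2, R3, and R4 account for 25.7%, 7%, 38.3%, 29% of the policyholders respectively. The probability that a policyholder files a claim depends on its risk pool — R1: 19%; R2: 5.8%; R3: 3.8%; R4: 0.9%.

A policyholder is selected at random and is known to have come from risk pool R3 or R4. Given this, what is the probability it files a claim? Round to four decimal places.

Let S = {R3, R4}.
P(S) = 0.383 + 0.29 = 0.673.
P(C ∩ S) = 0.038·0.383 + 0.009·0.29 = 0.014554 + 0.00261 = 0.017164.
P(C | S) = 0.017164 / 0.673 = 0.025504…

0.0255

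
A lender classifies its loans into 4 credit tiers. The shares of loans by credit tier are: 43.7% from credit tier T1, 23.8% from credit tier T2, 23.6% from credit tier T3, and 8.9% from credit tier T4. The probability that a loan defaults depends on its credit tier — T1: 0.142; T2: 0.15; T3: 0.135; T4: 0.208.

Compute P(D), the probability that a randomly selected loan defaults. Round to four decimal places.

P(D) ≈ 0.1481

Summing over the partition,
P(D) = P(D|T1)·P(T1) + P(D|T2)·P(T2) + P(D|T3)·P(T3) + P(D|T4)·P(T4)
      = 0.142·0.437 + 0.15·0.238 + 0.135·0.236 + 0.208·0.089
      = 0.062054 + 0.0357 + 0.03186 + 0.018512 = 0.148126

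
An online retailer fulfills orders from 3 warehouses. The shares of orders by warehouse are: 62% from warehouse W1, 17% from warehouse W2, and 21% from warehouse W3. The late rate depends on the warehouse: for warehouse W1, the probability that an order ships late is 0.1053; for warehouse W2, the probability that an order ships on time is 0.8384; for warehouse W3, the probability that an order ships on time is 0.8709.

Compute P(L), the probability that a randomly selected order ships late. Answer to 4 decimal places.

P(L|W2) = 1 − 0.8384 = 0.1616.
P(L|W3) = 1 − 0.8709 = 0.1291.
By the law of total probability,
P(L) = P(L|W1)·P(W1) + P(L|W2)·P(W2) + P(L|W3)·P(W3)
      = 0.1053·0.62 + 0.1616·0.17 + 0.1291·0.21
      = 0.065286 + 0.027472 + 0.027111 = 0.119869

0.1199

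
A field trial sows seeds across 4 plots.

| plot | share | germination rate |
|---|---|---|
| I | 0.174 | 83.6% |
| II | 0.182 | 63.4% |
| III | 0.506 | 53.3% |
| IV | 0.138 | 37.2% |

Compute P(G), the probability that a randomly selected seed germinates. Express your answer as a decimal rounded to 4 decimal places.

P(G) = P(G|I)·P(I) + P(G|II)·P(II) + P(G|III)·P(III) + P(G|IV)·P(IV)
      = 0.836·0.174 + 0.634·0.182 + 0.533·0.506 + 0.372·0.138
      = 0.145464 + 0.115388 + 0.269698 + 0.051336 = 0.581886

0.5819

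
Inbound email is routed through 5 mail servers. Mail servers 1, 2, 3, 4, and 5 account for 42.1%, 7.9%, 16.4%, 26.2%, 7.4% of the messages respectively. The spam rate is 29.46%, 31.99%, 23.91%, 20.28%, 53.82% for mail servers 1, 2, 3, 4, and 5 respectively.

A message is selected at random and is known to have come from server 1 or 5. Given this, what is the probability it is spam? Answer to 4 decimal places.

Let J = {1, 5}.
P(J) = 0.421 + 0.074 = 0.495.
P(S ∩ J) = 0.2946·0.421 + 0.5382·0.074 = 0.1240266 + 0.0398268 = 0.1638534.
P(S | J) = 0.1638534 / 0.495 = 0.331017…

0.3310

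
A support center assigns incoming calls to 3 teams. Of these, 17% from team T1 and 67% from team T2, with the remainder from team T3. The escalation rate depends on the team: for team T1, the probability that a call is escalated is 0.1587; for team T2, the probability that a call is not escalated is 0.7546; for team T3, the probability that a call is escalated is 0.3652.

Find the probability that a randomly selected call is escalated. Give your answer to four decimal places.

0.2498

P(T3) = 1 − (0.17 + 0.67) = 0.16.
P(E|T2) = 1 − 0.7546 = 0.2454.
By the law of total probability,
P(E) = P(E|T1)·P(T1) + P(E|T2)·P(T2) + P(E|T3)·P(T3)
      = 0.1587·0.17 + 0.2454·0.67 + 0.3652·0.16
      = 0.026979 + 0.164418 + 0.058432 = 0.249829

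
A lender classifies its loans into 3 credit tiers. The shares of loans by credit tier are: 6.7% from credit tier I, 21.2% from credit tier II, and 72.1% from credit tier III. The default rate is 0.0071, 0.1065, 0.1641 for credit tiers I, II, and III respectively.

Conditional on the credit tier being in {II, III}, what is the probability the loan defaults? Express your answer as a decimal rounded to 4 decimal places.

0.1510

Let S = {II, III}.
P(S) = 0.212 + 0.721 = 0.933.
P(D ∩ S) = 0.1065·0.212 + 0.1641·0.721 = 0.022578 + 0.1183161 = 0.1408941.
P(D | S) = 0.1408941 / 0.933 = 0.151012…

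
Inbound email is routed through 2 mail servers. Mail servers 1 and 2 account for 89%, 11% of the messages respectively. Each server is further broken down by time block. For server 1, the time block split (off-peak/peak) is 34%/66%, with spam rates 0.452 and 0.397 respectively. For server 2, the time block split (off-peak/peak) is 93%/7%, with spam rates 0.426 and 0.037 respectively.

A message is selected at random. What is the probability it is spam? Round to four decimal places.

P(S) ≈ 0.4138

P(S|1) = 0.34·0.452 + 0.66·0.397 = 0.15368 + 0.26202 = 0.4157
P(S|2) = 0.93·0.426 + 0.07·0.037 = 0.39618 + 0.00259 = 0.39877
Then overall,
P(S) = 0.89·0.4157 + 0.11·0.39877
      = 0.369973 + 0.0438647 = 0.4138377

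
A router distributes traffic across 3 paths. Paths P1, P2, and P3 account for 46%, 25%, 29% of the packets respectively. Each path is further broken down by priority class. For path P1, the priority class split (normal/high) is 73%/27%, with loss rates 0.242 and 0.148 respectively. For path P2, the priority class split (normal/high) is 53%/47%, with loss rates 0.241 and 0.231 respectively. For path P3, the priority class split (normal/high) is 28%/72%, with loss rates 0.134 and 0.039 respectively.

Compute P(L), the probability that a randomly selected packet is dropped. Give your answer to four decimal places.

P(L) ≈ 0.1777

P(L|P1) = 0.73·0.242 + 0.27·0.148 = 0.17666 + 0.03996 = 0.21662
P(L|P2) = 0.53·0.241 + 0.47·0.231 = 0.12773 + 0.10857 = 0.2363
P(L|P3) = 0.28·0.134 + 0.72·0.039 = 0.03752 + 0.02808 = 0.0656
Then overall,
P(L) = 0.46·0.21662 + 0.25·0.2363 + 0.29·0.0656
      = 0.0996452 + 0.059075 + 0.019024 = 0.1777442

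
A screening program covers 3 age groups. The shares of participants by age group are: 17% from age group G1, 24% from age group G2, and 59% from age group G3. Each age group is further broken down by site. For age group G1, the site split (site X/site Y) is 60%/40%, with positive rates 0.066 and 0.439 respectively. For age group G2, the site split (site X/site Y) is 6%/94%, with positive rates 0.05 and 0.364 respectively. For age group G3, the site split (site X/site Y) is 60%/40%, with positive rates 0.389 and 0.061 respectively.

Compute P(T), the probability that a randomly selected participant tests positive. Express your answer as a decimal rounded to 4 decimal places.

P(T|G1) = 0.6·0.066 + 0.4·0.439 = 0.0396 + 0.1756 = 0.2152
P(T|G2) = 0.06·0.05 + 0.94·0.364 = 0.003 + 0.34216 = 0.34516
P(T|G3) = 0.6·0.389 + 0.4·0.061 = 0.2334 + 0.0244 = 0.2578
By total probability over the outer partition,
P(T) = 0.17·0.2152 + 0.24·0.34516 + 0.59·0.2578
      = 0.036584 + 0.0828384 + 0.152102 = 0.2715244

P(T) ≈ 0.2715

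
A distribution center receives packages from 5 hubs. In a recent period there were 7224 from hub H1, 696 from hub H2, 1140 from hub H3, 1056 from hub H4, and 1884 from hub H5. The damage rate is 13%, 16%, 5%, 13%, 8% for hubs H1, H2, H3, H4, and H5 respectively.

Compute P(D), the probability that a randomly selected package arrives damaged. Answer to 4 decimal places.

Total: 7224 + 696 + 1140 + 1056 + 1884 = 12000.
P(H1) = 7224/12000 = 0.602. P(H2) = 696/12000 = 0.058. P(H3) = 1140/12000 = 0.095. P(H4) = 1056/12000 = 0.088. P(H5) = 1884/12000 = 0.157.
P(D) = P(D|H1)·P(H1) + P(D|H2)·P(H2) + P(D|H3)·P(H3) + P(D|H4)·P(H4) + P(D|H5)·P(H5)
      = 0.13·0.602 + 0.16·0.058 + 0.05·0.095 + 0.13·0.088 + 0.08·0.157
      = 0.07826 + 0.00928 + 0.00475 + 0.01144 + 0.01256 = 0.11629

0.1163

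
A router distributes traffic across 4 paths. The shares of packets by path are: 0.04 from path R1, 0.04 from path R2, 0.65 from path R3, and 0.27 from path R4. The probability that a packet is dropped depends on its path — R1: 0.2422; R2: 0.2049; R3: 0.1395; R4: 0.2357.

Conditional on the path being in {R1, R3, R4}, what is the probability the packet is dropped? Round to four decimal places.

0.1708

Let S = {R1, R3, R4}.
P(S) = 0.04 + 0.65 + 0.27 = 0.96.
P(L ∩ S) = 0.2422·0.04 + 0.1395·0.65 + 0.2357·0.27 = 0.009688 + 0.090675 + 0.063639 = 0.164002.
P(L | S) = 0.164002 / 0.96 = 0.170835…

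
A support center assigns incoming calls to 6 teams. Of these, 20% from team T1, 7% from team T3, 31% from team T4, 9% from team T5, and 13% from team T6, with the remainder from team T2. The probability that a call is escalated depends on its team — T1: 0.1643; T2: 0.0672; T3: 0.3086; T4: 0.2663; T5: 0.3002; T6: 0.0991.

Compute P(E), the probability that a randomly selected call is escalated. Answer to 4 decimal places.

P(T2) = 1 − (0.2 + 0.07 + 0.31 + 0.09 + 0.13) = 0.2.
P(E) = P(E|T1)·P(T1) + P(E|T2)·P(T2) + P(E|T3)·P(T3) + P(E|T4)·P(T4) + P(E|T5)·P(T5) + P(E|T6)·P(T6)
      = 0.1643·0.2 + 0.0672·0.2 + 0.3086·0.07 + 0.2663·0.31 + 0.3002·0.09 + 0.0991·0.13
      = 0.03286 + 0.01344 + 0.021602 + 0.082553 + 0.027018 + 0.012883 = 0.190356

0.1904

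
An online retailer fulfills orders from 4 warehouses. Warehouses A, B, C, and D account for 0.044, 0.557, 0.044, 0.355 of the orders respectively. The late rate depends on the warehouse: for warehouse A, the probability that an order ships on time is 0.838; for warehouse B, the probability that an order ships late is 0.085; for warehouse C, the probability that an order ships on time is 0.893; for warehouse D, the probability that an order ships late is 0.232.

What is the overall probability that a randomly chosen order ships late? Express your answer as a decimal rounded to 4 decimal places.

0.1415

P(L|A) = 1 − 0.838 = 0.162.
P(L|C) = 1 − 0.893 = 0.107.
Summing over the partition,
P(L) = P(L|A)·P(A) + P(L|B)·P(B) + P(L|C)·P(C) + P(L|D)·P(D)
      = 0.162·0.044 + 0.085·0.557 + 0.107·0.044 + 0.232·0.355
      = 0.007128 + 0.047345 + 0.004708 + 0.08236 = 0.141541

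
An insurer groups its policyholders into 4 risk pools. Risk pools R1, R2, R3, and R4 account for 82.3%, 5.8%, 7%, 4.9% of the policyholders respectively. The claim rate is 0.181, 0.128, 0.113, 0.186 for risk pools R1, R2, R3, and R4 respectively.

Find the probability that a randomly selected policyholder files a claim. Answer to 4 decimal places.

P(C) ≈ 0.1734

Summing over the partition,
P(C) = P(C|R1)·P(R1) + P(C|R2)·P(R2) + P(C|R3)·P(R3) + P(C|R4)·P(R4)
      = 0.181·0.823 + 0.128·0.058 + 0.113·0.07 + 0.186·0.049
      = 0.148963 + 0.007424 + 0.00791 + 0.009114 = 0.173411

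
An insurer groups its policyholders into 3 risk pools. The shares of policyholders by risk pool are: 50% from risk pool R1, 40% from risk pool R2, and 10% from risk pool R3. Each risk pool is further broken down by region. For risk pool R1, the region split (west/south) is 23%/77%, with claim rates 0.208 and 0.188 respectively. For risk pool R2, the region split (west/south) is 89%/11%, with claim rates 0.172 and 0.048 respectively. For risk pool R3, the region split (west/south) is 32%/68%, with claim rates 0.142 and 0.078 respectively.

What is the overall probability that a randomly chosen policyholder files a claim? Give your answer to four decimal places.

P(C) ≈ 0.1695

P(C|R1) = 0.23·0.208 + 0.77·0.188 = 0.04784 + 0.14476 = 0.1926
P(C|R2) = 0.89·0.172 + 0.11·0.048 = 0.15308 + 0.00528 = 0.15836
P(C|R3) = 0.32·0.142 + 0.68·0.078 = 0.04544 + 0.05304 = 0.09848
Then overall,
P(C) = 0.5·0.1926 + 0.4·0.15836 + 0.1·0.09848
      = 0.0963 + 0.063344 + 0.009848 = 0.169492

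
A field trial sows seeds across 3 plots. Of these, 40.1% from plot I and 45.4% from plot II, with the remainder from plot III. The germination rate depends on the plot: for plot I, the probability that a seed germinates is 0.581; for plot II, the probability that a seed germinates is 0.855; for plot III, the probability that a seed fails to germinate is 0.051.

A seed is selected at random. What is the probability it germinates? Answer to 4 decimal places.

P(G) ≈ 0.7588

P(III) = 1 − (0.401 + 0.454) = 0.145.
P(G|III) = 1 − 0.051 = 0.949.
P(G) = P(G|I)·P(I) + P(G|II)·P(II) + P(G|III)·P(III)
      = 0.581·0.401 + 0.855·0.454 + 0.949·0.145
      = 0.232981 + 0.38817 + 0.137605 = 0.758756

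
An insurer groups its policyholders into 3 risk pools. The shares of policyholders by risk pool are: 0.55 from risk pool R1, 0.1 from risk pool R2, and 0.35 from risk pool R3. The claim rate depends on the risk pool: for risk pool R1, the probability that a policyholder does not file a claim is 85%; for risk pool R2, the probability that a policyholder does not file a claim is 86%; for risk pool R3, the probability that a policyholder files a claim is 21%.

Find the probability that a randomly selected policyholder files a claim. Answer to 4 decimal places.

P(C|R1) = 1 − 0.85 = 0.15.
P(C|R2) = 1 − 0.86 = 0.14.
P(C) = P(C|R1)·P(R1) + P(C|R2)·P(R2) + P(C|R3)·P(R3)
      = 0.15·0.55 + 0.14·0.1 + 0.21·0.35
      = 0.0825 + 0.014 + 0.0735 = 0.17

P(C) ≈ 0.1700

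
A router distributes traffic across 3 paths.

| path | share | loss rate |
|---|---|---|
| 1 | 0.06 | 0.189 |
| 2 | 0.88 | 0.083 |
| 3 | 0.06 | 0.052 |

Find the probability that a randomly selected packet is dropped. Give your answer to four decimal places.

0.0875

Using total probability over the partition,
P(L) = P(L|1)·P(1) + P(L|2)·P(2) + P(L|3)·P(3)
      = 0.189·0.06 + 0.083·0.88 + 0.052·0.06
      = 0.01134 + 0.07304 + 0.00312 = 0.0875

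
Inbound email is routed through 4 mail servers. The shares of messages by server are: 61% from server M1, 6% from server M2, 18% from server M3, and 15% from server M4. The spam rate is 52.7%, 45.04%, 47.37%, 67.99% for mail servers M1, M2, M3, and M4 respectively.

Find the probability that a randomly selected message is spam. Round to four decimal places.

P(S) = P(S|M1)·P(M1) + P(S|M2)·P(M2) + P(S|M3)·P(M3) + P(S|M4)·P(M4)
      = 0.527·0.61 + 0.4504·0.06 + 0.4737·0.18 + 0.6799·0.15
      = 0.32147 + 0.027024 + 0.085266 + 0.101985 = 0.535745

P(S) ≈ 0.5357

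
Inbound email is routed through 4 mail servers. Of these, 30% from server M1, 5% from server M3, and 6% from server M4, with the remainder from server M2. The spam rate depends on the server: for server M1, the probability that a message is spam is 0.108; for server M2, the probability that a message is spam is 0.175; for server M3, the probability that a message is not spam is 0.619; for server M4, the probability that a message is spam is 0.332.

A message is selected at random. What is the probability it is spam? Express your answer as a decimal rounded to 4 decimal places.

0.1746

P(M2) = 1 − (0.3 + 0.05 + 0.06) = 0.59.
P(S|M3) = 1 − 0.619 = 0.381.
Using total probability over the partition,
P(S) = P(S|M1)·P(M1) + P(S|M2)·P(M2) + P(S|M3)·P(M3) + P(S|M4)·P(M4)
      = 0.108·0.3 + 0.175·0.59 + 0.381·0.05 + 0.332·0.06
      = 0.0324 + 0.10325 + 0.01905 + 0.01992 = 0.17462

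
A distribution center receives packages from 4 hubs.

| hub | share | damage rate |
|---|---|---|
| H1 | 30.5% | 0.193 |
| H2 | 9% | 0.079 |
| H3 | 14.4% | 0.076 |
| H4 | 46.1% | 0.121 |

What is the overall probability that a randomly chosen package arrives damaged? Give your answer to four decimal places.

0.1327

Using total probability over the partition,
P(D) = P(D|H1)·P(H1) + P(D|H2)·P(H2) + P(D|H3)·P(H3) + P(D|H4)·P(H4)
      = 0.193·0.305 + 0.079·0.09 + 0.076·0.144 + 0.121·0.461
      = 0.058865 + 0.00711 + 0.010944 + 0.055781 = 0.1327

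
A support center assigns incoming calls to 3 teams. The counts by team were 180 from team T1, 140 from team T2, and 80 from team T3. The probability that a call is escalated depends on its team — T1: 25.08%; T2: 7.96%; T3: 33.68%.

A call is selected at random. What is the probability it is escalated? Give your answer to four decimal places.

0.2081

Total: 180 + 140 + 80 = 400.
P(T1) = 180/400 = 0.45. P(T2) = 140/400 = 0.35. P(T3) = 80/400 = 0.2.
P(E) = P(E|T1)·P(T1) + P(E|T2)·P(T2) + P(E|T3)·P(T3)
      = 0.2508·0.45 + 0.0796·0.35 + 0.3368·0.2
      = 0.11286 + 0.02786 + 0.06736 = 0.20808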